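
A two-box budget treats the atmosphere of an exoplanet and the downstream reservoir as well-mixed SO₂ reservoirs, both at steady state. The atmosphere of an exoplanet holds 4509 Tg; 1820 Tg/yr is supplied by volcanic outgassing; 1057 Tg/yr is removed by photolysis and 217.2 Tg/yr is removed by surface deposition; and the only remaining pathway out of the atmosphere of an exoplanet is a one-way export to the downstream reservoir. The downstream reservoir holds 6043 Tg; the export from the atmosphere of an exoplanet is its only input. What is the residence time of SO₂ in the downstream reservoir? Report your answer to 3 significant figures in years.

11.1 yr

Balance the atmosphere of an exoplanet: ΣF_in = 1820.0 Tg/yr.
Export to the downstream reservoir = ΣF_in − (1057 + 217.2) = 545.80 Tg/yr.
At steady state the output of the downstream reservoir equals its input, 545.80 Tg/yr.
τ = M / F = 6043 / 545.80 = 11.07 yr.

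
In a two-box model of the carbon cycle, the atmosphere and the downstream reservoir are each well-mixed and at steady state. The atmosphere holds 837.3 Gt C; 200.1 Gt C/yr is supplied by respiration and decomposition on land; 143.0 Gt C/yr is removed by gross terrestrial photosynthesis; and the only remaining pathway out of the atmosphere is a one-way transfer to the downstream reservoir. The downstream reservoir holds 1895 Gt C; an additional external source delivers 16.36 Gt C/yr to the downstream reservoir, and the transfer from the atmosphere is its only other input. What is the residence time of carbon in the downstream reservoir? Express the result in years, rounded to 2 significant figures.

26 yr

Balance the atmosphere: ΣF_in = 200.10 Gt C/yr.
Transfer to the downstream reservoir = ΣF_in − (143.0) = 57.100 Gt C/yr.
Total input to the downstream reservoir = 57.100 + 16.36 = 73.460 Gt C/yr; at steady state this equals its total output.
τ = M / F = 1895 / 73.460 = 25.80 yr.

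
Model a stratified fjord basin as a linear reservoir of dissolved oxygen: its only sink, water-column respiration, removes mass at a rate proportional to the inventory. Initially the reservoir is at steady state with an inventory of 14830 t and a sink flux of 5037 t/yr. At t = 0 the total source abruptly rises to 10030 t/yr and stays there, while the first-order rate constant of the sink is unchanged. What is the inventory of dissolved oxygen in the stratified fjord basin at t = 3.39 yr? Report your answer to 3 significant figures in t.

τ = M₀/F₀ = 14830/5037 = 2.944 yr; rate constant k = 1/τ.
New steady state M_∞ = F₁/k = F₁·τ = 10030 × 2.944 = 29530 t.
M(t) = M_∞ + (M₀ − M_∞)·e^(−t/τ); t/τ = 3.39/2.944 = 1.151, so e^(−t/τ) = 0.3162.
M(t) = 29530 − 14700 × 0.3162 = 24882 t.

24900 t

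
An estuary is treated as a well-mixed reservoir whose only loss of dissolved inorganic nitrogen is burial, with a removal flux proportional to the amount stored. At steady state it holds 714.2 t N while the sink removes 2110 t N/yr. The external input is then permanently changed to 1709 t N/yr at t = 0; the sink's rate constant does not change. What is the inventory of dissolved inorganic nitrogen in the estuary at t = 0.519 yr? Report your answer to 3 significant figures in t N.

Residence time τ = M₀/F₀ = 0.3385 yr. The eventual steady state is M_∞ = M₀·(F₁/F₀) = 714.2 × 1709/2110 = 578.47 t N.
The anomaly ΔM(t) = M(t) − M_∞ decays as ΔM₀·e^(−t/τ) with ΔM₀ = 714.2 − 578.47 = 135.7 t N.
At t = 0.519 yr, e^(−t/τ) = e^(−1.533) = 0.2158, so ΔM = 29.29 t N and M = 578.47 + 29.29 = 607.76 t N.

608 t N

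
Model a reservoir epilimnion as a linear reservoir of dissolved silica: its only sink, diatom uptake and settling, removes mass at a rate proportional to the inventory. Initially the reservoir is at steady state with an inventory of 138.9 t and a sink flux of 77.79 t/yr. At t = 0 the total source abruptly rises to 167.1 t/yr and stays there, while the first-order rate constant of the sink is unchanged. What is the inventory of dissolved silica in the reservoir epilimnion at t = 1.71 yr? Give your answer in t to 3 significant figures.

237 t

Residence time τ = M₀/F₀ = 1.786 yr. The eventual steady state is M_∞ = M₀·(F₁/F₀) = 138.9 × 167.1/77.79 = 298.37 t.
The anomaly ΔM(t) = M(t) − M_∞ decays as ΔM₀·e^(−t/τ) with ΔM₀ = 138.9 − 298.37 = −159.5 t.
At t = 1.71 yr, e^(−t/τ) = e^(−0.9577) = 0.3838, so ΔM = −61.20 t and M = 298.37 − 61.20 = 237.17 t.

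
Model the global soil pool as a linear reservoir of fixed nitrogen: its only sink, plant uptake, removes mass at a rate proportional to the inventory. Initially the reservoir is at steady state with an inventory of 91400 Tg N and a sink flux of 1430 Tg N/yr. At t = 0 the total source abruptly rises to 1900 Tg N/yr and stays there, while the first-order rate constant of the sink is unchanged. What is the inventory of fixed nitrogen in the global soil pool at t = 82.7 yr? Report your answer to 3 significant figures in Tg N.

113000 Tg N

The sink rate constant is k = F₀/M₀ = 1430/91400 = 0.01565 yr⁻¹.
Solving dM/dt = F₁ − kM with M(0) = M₀ gives M(t) = F₁/k + (M₀ − F₁/k)·e^(−kt).
F₁/k = 1900/0.01565 = 121440 Tg N; kt = 0.01565 × 82.7 = 1.294, e^(−kt) = 0.2742.
M(82.7) = 121440 + (91400 − 121440) × 0.2742 = 121440 − 8237 = 113200 Tg N.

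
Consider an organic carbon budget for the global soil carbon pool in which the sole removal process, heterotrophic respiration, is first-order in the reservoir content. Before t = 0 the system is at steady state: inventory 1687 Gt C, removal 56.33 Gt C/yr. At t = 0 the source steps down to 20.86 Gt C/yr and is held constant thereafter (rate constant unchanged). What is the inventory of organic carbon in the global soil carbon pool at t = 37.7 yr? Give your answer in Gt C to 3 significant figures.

The sink rate constant is k = F₀/M₀ = 56.33/1687 = 0.03339 yr⁻¹.
Solving dM/dt = F₁ − kM with M(0) = M₀ gives M(t) = F₁/k + (M₀ − F₁/k)·e^(−kt).
F₁/k = 20.86/0.03339 = 624.73 Gt C; kt = 0.03339 × 37.7 = 1.259, e^(−kt) = 0.2840.
M(37.7) = 624.73 + (1687 − 624.73) × 0.2840 = 624.73 + 301.7 = 926.40 Gt C.

926 Gt C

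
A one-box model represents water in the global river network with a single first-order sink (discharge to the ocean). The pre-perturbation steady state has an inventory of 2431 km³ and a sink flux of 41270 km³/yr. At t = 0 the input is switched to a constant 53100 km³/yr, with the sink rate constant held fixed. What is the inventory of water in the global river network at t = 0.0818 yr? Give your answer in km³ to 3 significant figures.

2950 km³

Residence time τ = M₀/F₀ = 0.05890 yr. The eventual steady state is M_∞ = M₀·(F₁/F₀) = 2431 × 53100/41270 = 3127.8 km³.
The anomaly ΔM(t) = M(t) − M_∞ decays as ΔM₀·e^(−t/τ) with ΔM₀ = 2431 − 3127.8 = −696.8 km³.
At t = 0.0818 yr, e^(−t/τ) = e^(−1.389) = 0.2494, so ΔM = −173.8 km³ and M = 3127.8 − 173.8 = 2954.0 km³.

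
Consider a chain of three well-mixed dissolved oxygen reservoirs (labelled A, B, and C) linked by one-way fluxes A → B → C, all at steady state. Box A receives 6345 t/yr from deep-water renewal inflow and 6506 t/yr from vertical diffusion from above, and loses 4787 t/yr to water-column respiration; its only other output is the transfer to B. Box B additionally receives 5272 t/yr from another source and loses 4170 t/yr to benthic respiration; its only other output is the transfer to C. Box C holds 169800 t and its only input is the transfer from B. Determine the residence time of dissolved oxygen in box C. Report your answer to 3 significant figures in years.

Box A: F(A→B) = (6345 + 6506) − 4787 = 8064.0 t/yr.
Box B: F(B→C) = (8064.0 + 5272) − 4170 = 9166.0 t/yr.
Box C throughput = its input = 9166.0 t/yr; τ = 169800 / 9166.0 = 18.52 yr.

18.5 yr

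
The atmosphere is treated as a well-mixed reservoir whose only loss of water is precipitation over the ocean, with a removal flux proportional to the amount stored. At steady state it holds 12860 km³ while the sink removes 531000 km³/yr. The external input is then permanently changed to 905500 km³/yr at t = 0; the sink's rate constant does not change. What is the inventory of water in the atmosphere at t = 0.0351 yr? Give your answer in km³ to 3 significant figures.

τ = M₀/F₀ = 12860/531000 = 0.02422 yr; rate constant k = 1/τ.
New steady state M_∞ = F₁/k = F₁·τ = 905500 × 0.02422 = 21930 km³.
M(t) = M_∞ + (M₀ − M_∞)·e^(−t/τ); t/τ = 0.0351/0.02422 = 1.449, so e^(−t/τ) = 0.2347.
M(t) = 21930 − 9070 × 0.2347 = 19801 km³.

19800 km³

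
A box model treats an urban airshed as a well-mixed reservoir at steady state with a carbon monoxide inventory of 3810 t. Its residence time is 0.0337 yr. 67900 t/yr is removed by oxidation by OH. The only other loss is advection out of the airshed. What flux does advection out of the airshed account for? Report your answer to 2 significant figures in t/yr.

Total removal F = M/τ = 3810 / 0.0337 = 113100 t/yr.
Advection out of the airshed = F − (67900) = 113100 − 67900 = 45160 t/yr.

45000 t/yr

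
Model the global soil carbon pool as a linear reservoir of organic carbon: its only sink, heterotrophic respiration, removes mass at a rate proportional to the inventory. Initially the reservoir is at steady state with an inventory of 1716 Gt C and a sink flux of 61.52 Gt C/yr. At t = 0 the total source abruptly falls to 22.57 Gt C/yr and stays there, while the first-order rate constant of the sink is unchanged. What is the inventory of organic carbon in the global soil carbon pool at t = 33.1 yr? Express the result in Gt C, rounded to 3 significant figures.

Residence time τ = M₀/F₀ = 27.89 yr. The eventual steady state is M_∞ = M₀·(F₁/F₀) = 1716 × 22.57/61.52 = 629.55 Gt C.
The anomaly ΔM(t) = M(t) − M_∞ decays as ΔM₀·e^(−t/τ) with ΔM₀ = 1716 − 629.55 = 1086 Gt C.
At t = 33.1 yr, e^(−t/τ) = e^(−1.187) = 0.3052, so ΔM = 331.6 Gt C and M = 629.55 + 331.6 = 961.18 Gt C.

961 Gt C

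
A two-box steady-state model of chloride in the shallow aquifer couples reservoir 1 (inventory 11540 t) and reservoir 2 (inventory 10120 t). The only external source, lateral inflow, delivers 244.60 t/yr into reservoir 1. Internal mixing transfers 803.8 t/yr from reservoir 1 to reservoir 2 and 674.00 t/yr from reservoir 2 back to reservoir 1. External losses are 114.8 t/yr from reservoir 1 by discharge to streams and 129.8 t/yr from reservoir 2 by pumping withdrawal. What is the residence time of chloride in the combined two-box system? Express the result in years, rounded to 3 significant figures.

Residence time in the combined system uses the total inventory and the total *external* removal — internal exchanges between the two boxes cancel.
M_total = 11540 + 10120 = 21660 t.
ΣF_external_out = 114.8 + 129.8 = 244.60 t/yr.
τ = M_total / ΣF_ext = 21660 / 244.60 = 88.55 yr.

88.6 yr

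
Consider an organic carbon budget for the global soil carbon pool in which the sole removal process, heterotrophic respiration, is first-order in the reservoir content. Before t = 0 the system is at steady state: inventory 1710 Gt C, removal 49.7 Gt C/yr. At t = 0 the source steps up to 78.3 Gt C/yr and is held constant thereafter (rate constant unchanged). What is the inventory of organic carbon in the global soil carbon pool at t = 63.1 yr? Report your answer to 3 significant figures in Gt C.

The sink rate constant is k = F₀/M₀ = 49.7/1710 = 0.02906 yr⁻¹.
Solving dM/dt = F₁ − kM with M(0) = M₀ gives M(t) = F₁/k + (M₀ − F₁/k)·e^(−kt).
F₁/k = 78.3/0.02906 = 2694.0 Gt C; kt = 0.02906 × 63.1 = 1.834, e^(−kt) = 0.1598.
M(63.1) = 2694.0 + (1710 − 2694.0) × 0.1598 = 2694.0 − 157.2 = 2536.8 Gt C.

2540 Gt C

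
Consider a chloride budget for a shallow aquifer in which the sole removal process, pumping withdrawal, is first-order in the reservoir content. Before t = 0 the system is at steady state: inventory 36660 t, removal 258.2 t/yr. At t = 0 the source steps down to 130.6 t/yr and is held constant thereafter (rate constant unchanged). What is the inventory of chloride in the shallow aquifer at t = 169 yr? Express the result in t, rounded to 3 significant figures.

24100 t

τ = M₀/F₀ = 36660/258.2 = 142.0 yr; rate constant k = 1/τ.
New steady state M_∞ = F₁/k = F₁·τ = 130.6 × 142.0 = 18543 t.
M(t) = M_∞ + (M₀ − M_∞)·e^(−t/τ); t/τ = 169/142.0 = 1.190, so e^(−t/τ) = 0.3041.
M(t) = 18543 + 18120 × 0.3041 = 24053 t.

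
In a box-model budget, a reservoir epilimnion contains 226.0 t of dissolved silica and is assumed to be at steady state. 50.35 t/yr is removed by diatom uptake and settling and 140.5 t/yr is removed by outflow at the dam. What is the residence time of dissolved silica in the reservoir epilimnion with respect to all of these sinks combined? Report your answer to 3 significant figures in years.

Total removal flux = 50.35 + 140.5 = 190.85 t/yr.
τ = M / ΣF_out = 226.0 / 190.85 = 1.184 yr.

1.18 yr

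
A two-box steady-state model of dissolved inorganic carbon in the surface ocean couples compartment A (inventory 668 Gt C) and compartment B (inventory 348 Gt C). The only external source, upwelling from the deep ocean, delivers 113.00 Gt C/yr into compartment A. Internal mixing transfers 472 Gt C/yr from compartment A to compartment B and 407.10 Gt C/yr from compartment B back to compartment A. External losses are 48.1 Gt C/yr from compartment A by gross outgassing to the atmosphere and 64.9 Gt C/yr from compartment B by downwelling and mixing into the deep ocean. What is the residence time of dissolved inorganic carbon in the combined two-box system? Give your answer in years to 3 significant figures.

8.99 yr

For the system as a whole, the A↔B exchange is internal and contributes nothing to the throughput; only the external sinks remove mass.
M_total = 668 + 348 = 1016.0 Gt C.
ΣF_external_out = 48.1 + 64.9 = 113.00 Gt C/yr.
τ = M_total / ΣF_ext = 1016.0 / 113.00 = 8.991 yr.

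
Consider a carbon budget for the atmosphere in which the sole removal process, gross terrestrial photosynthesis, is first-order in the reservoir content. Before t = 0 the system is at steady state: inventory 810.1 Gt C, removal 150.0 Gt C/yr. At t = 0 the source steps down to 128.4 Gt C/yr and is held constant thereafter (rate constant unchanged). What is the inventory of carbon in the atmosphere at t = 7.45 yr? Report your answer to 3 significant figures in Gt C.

723 Gt C

Residence time τ = M₀/F₀ = 5.401 yr. The eventual steady state is M_∞ = M₀·(F₁/F₀) = 810.1 × 128.4/150.0 = 693.45 Gt C.
The anomaly ΔM(t) = M(t) − M_∞ decays as ΔM₀·e^(−t/τ) with ΔM₀ = 810.1 − 693.45 = 116.7 Gt C.
At t = 7.45 yr, e^(−t/τ) = e^(−1.379) = 0.2517, so ΔM = 29.36 Gt C and M = 693.45 + 29.36 = 722.81 Gt C.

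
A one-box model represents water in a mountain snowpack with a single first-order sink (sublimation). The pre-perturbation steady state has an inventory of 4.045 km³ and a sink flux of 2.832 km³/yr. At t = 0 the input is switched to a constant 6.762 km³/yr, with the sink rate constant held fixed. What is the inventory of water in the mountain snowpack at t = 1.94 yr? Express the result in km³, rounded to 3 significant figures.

8.22 km³

τ = M₀/F₀ = 4.045/2.832 = 1.428 yr; rate constant k = 1/τ.
New steady state M_∞ = F₁/k = F₁·τ = 6.762 × 1.428 = 9.6583 km³.
M(t) = M_∞ + (M₀ − M_∞)·e^(−t/τ); t/τ = 1.94/1.428 = 1.358, so e^(−t/τ) = 0.2571.
M(t) = 9.6583 − 5.613 × 0.2571 = 8.2150 km³.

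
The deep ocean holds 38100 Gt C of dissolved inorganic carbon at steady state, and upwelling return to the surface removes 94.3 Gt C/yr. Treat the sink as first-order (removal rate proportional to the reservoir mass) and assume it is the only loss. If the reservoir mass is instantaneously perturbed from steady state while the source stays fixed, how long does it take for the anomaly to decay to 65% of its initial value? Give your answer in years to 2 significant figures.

170 yr

For a linear reservoir the anomaly decays as exp(−t/τ) with τ = M/F = 38100/94.3 = 404.0 yr.
exp(−t/τ) = 0.65 ⇒ t = −τ ln(0.65) = 404.0 × 0.4308 = 174.0 yr.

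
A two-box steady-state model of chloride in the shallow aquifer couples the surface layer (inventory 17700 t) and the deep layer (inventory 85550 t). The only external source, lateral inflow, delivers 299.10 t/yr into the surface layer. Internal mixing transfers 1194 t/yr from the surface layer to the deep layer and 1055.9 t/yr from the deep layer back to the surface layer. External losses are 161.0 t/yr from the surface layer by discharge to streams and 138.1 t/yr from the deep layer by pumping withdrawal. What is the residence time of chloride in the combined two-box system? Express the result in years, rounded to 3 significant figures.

Treat the two boxes together as one reservoir: the mixing fluxes between them are internal recycling, so τ = ΣM / Σ(external losses).
M_total = 17700 + 85550 = 103250 t.
ΣF_external_out = 161.0 + 138.1 = 299.10 t/yr.
τ = M_total / ΣF_ext = 103250 / 299.10 = 345.2 yr.

345 yr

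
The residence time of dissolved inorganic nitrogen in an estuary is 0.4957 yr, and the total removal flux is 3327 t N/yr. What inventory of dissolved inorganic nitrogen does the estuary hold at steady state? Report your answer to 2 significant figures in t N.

1600 t N

τ = M/F ⇒ M = τ × F = 0.4957 × 3327 = 1649 t N.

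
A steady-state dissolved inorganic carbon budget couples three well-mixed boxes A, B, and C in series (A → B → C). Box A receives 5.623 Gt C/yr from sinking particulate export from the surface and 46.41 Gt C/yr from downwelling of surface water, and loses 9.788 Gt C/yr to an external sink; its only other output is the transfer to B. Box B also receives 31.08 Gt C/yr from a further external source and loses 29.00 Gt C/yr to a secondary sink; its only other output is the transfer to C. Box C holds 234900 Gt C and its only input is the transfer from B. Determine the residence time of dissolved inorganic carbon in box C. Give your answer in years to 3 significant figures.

5300 yr

Box A: F(A→B) = (5.623 + 46.41) − 9.788 = 42.245 Gt C/yr.
Box B: F(B→C) = (42.245 + 31.08) − 29.00 = 44.325 Gt C/yr.
Box C throughput = its input = 44.325 Gt C/yr; τ = 234900 / 44.325 = 5299 yr.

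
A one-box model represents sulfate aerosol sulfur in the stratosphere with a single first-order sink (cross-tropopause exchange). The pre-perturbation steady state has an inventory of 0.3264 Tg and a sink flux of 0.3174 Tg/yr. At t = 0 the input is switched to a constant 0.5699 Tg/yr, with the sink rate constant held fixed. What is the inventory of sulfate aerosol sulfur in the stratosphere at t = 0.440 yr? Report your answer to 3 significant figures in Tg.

0.417 Tg

The sink rate constant is k = F₀/M₀ = 0.3174/0.3264 = 0.9724 yr⁻¹.
Solving dM/dt = F₁ − kM with M(0) = M₀ gives M(t) = F₁/k + (M₀ − F₁/k)·e^(−kt).
F₁/k = 0.5699/0.9724 = 0.58606 Tg; kt = 0.9724 × 0.440 = 0.4279, e^(−kt) = 0.6519.
M(0.440) = 0.58606 + (0.3264 − 0.58606) × 0.6519 = 0.58606 − 0.1693 = 0.41679 Tg.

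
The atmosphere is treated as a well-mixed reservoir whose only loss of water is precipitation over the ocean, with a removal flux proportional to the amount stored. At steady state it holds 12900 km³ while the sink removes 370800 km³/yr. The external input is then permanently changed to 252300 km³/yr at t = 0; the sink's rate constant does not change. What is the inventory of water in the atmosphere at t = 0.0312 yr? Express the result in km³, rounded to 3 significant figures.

Residence time τ = M₀/F₀ = 0.03479 yr. The eventual steady state is M_∞ = M₀·(F₁/F₀) = 12900 × 252300/370800 = 8777.4 km³.
The anomaly ΔM(t) = M(t) − M_∞ decays as ΔM₀·e^(−t/τ) with ΔM₀ = 12900 − 8777.4 = 4123 km³.
At t = 0.0312 yr, e^(−t/τ) = e^(−0.8968) = 0.4079, so ΔM = 1681 km³ and M = 8777.4 + 1681 = 10459 km³.

10500 km³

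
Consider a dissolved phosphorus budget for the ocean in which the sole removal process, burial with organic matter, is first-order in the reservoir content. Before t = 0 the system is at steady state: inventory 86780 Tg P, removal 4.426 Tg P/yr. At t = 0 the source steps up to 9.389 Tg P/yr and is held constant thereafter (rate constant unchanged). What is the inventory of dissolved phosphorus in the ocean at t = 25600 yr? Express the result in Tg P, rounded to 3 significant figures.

τ = M₀/F₀ = 86780/4.426 = 19610 yr; rate constant k = 1/τ.
New steady state M_∞ = F₁/k = F₁·τ = 9.389 × 19610 = 184090 Tg P.
M(t) = M_∞ + (M₀ − M_∞)·e^(−t/τ); t/τ = 25600/19610 = 1.306, so e^(−t/τ) = 0.2710.
M(t) = 184090 − 97310 × 0.2710 = 157720 Tg P.

158000 Tg P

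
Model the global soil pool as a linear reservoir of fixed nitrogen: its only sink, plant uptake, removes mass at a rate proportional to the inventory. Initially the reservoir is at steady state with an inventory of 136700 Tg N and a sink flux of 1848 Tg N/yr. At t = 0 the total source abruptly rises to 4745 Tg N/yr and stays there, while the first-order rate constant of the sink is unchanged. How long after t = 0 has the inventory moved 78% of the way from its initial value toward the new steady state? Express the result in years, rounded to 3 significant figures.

τ = M₀/F₀ = 136700/1848 = 73.97 yr.
The remaining gap fraction is e^(−t/τ); 78% covered ⇒ e^(−t/τ) = 0.220.
t = −τ ln(0.220) = 73.97 × 1.514 = 112.0 yr.

112 yr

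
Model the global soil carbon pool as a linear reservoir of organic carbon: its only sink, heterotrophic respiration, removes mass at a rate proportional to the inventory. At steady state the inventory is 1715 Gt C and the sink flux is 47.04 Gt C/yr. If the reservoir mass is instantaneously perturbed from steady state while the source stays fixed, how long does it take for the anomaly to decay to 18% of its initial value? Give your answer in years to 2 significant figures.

For a linear reservoir the anomaly decays as exp(−t/τ) with τ = M/F = 1715/47.04 = 36.46 yr.
exp(−t/τ) = 0.18 ⇒ t = −τ ln(0.18) = 36.46 × 1.715 = 62.52 yr.

63 yr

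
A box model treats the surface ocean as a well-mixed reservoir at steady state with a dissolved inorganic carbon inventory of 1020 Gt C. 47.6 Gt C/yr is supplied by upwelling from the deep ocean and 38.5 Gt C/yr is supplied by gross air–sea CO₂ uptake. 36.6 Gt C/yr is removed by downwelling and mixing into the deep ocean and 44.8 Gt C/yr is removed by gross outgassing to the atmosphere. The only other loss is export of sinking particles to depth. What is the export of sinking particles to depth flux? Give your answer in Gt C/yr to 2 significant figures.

4.7 Gt C/yr

At steady state ΣF_in = ΣF_out.
ΣF_in = 47.6 + 38.5 = 86.100 Gt C/yr.
Export of sinking particles to depth flux = ΣF_in − (36.6 + 44.8) = 86.100 − 81.40 = 4.700 Gt C/yr.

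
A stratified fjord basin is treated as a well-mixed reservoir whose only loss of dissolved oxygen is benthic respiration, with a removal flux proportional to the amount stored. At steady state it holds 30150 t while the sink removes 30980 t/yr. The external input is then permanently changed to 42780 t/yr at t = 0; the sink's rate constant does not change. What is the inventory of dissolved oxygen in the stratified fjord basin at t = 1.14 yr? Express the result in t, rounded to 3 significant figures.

38100 t

Residence time τ = M₀/F₀ = 0.9732 yr. The eventual steady state is M_∞ = M₀·(F₁/F₀) = 30150 × 42780/30980 = 41634 t.
The anomaly ΔM(t) = M(t) − M_∞ decays as ΔM₀·e^(−t/τ) with ΔM₀ = 30150 − 41634 = −11480 t.
At t = 1.14 yr, e^(−t/τ) = e^(−1.171) = 0.3099, so ΔM = −3559 t and M = 41634 − 3559 = 38075 t.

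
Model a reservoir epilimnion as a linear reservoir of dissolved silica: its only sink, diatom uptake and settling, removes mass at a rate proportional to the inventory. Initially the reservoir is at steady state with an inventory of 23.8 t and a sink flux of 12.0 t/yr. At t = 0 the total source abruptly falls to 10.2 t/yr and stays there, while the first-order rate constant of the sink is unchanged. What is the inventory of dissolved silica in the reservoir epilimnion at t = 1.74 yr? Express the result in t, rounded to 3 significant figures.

The sink rate constant is k = F₀/M₀ = 12.0/23.8 = 0.5042 yr⁻¹.
Solving dM/dt = F₁ − kM with M(0) = M₀ gives M(t) = F₁/k + (M₀ − F₁/k)·e^(−kt).
F₁/k = 10.2/0.5042 = 20.230 t; kt = 0.5042 × 1.74 = 0.8773, e^(−kt) = 0.4159.
M(1.74) = 20.230 + (23.8 − 20.230) × 0.4159 = 20.230 + 1.485 = 21.715 t.

21.7 t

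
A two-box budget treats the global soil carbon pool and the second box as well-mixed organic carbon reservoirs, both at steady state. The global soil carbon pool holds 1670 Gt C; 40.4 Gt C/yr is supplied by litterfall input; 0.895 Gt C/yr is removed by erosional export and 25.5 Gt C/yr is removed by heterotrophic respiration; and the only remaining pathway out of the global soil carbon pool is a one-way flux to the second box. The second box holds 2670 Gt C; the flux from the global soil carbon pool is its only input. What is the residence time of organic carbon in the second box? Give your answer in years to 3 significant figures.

Balance the global soil carbon pool: ΣF_in = 40.400 Gt C/yr.
Flux to the second box = ΣF_in − (0.895 + 25.5) = 14.005 Gt C/yr.
At steady state the output of the second box equals its input, 14.005 Gt C/yr.
τ = M / F = 2670 / 14.005 = 190.6 yr.

191 yr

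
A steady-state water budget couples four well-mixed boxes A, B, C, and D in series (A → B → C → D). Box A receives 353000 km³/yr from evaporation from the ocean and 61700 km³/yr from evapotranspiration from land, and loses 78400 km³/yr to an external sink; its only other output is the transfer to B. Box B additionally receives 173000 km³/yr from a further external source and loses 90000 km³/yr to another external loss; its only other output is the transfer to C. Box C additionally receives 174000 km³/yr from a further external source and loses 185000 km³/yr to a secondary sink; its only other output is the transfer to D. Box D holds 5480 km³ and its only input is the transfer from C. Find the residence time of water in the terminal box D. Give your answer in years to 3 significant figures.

0.0134 yr

Box A: F(A→B) = (353000 + 61700) − 78400 = 336300 km³/yr.
Box B: F(B→C) = (336300 + 173000) − 90000 = 419300 km³/yr.
Box C: F(C→D) = (419300 + 174000) − 185000 = 408300 km³/yr.
Box D throughput = its input = 408300 km³/yr; τ = 5480 / 408300 = 0.01342 yr.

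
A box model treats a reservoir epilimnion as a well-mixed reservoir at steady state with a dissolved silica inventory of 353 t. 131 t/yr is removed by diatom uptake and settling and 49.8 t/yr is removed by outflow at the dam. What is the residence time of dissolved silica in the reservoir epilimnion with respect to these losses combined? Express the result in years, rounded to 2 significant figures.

2.0 yr

Total removal = 131.0 + 49.80 = 180.80 t/yr.
τ = M / ΣF_out = 353 / 180.80 = 1.952 yr.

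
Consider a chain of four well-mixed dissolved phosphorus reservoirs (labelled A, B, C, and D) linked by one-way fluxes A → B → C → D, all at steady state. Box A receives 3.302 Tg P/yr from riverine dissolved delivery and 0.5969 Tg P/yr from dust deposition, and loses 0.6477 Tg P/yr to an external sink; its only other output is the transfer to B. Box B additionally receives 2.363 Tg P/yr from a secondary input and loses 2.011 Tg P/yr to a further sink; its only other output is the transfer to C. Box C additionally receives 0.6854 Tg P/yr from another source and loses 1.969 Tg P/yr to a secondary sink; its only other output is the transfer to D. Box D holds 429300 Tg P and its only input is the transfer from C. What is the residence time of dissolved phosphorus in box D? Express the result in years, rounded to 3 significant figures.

Box A: F(A→B) = (3.302 + 0.5969) − 0.6477 = 3.2512 Tg P/yr.
Box B: F(B→C) = (3.2512 + 2.363) − 2.011 = 3.6032 Tg P/yr.
Box C: F(C→D) = (3.6032 + 0.6854) − 1.969 = 2.3196 Tg P/yr.
Box D throughput = its input = 2.3196 Tg P/yr; τ = 429300 / 2.3196 = 185100 yr.

185000 yr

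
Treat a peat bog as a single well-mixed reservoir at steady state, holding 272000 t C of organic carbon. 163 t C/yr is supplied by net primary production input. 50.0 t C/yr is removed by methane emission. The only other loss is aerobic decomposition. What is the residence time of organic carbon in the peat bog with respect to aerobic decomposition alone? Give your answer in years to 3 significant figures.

At steady state ΣF_in = ΣF_out.
ΣF_in = 163.00 t C/yr.
Aerobic decomposition flux = ΣF_in − (50.0) = 163.00 − 50.00 = 113.0 t C/yr.
τ = M / F = 272000 / 113.0 = 2407 yr.

2410 yr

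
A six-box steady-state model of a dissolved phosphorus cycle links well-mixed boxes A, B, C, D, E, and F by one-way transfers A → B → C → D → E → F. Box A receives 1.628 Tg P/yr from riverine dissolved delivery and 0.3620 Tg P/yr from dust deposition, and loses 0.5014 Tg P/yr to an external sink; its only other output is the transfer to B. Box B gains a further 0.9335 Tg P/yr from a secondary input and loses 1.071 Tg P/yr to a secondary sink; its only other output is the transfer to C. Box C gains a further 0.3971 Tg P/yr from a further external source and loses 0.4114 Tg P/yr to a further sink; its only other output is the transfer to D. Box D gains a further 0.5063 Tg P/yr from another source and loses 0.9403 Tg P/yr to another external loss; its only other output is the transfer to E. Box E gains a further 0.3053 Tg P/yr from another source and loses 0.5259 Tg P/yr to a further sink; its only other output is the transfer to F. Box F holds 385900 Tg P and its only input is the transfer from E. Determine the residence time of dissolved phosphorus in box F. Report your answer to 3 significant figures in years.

566000 yr

Box A: F(A→B) = (1.628 + 0.3620) − 0.5014 = 1.4886 Tg P/yr.
Box B: F(B→C) = (1.4886 + 0.9335) − 1.071 = 1.3511 Tg P/yr.
Box C: F(C→D) = (1.3511 + 0.3971) − 0.4114 = 1.3368 Tg P/yr.
Box D: F(D→E) = (1.3368 + 0.5063) − 0.9403 = 0.90280 Tg P/yr.
Box E: F(E→F) = (0.90280 + 0.3053) − 0.5259 = 0.68220 Tg P/yr.
Box F throughput = its input = 0.68220 Tg P/yr; τ = 385900 / 0.68220 = 565700 yr.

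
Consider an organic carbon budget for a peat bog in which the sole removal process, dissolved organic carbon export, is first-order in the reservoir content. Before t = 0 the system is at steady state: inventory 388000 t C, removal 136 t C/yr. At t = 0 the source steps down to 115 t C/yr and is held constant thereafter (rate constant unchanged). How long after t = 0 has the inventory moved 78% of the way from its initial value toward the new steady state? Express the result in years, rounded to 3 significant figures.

4320 yr

τ = M₀/F₀ = 388000/136 = 2853 yr.
The remaining gap fraction is e^(−t/τ); 78% covered ⇒ e^(−t/τ) = 0.220.
t = −τ ln(0.220) = 2853 × 1.514 = 4320 yr.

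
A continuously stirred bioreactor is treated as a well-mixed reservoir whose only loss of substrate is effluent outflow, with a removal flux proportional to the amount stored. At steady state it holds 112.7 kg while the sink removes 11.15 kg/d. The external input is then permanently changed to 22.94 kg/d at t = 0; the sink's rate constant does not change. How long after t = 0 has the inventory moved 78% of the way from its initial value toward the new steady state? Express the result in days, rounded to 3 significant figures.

15.3 d

τ = M₀/F₀ = 112.7/11.15 = 10.11 d.
The remaining gap fraction is e^(−t/τ); 78% covered ⇒ e^(−t/τ) = 0.220.
t = −τ ln(0.220) = 10.11 × 1.514 = 15.30 d.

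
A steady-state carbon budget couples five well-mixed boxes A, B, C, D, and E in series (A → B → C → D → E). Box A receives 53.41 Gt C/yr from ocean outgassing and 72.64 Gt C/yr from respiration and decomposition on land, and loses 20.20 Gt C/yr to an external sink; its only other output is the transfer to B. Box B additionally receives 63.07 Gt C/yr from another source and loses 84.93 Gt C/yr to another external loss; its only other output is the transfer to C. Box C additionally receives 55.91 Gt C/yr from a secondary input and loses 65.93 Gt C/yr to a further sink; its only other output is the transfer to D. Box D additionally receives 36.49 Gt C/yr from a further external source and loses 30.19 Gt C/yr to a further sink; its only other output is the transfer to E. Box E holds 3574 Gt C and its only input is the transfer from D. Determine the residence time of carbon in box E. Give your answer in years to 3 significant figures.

44.5 yr

Box A: F(A→B) = (53.41 + 72.64) − 20.20 = 105.85 Gt C/yr.
Box B: F(B→C) = (105.85 + 63.07) − 84.93 = 83.990 Gt C/yr.
Box C: F(C→D) = (83.990 + 55.91) − 65.93 = 73.970 Gt C/yr.
Box D: F(D→E) = (73.970 + 36.49) − 30.19 = 80.270 Gt C/yr.
Box E throughput = its input = 80.270 Gt C/yr; τ = 3574 / 80.270 = 44.52 yr.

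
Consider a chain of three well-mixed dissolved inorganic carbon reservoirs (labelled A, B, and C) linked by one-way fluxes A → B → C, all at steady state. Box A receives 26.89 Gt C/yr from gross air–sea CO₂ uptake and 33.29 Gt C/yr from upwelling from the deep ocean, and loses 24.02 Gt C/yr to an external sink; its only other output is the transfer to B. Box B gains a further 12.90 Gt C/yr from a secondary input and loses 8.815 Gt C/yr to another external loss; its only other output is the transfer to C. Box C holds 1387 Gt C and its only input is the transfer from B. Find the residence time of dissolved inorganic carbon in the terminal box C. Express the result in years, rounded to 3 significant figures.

34.5 yr

Box A: F(A→B) = (26.89 + 33.29) − 24.02 = 36.160 Gt C/yr.
Box B: F(B→C) = (36.160 + 12.90) − 8.815 = 40.245 Gt C/yr.
Box C throughput = its input = 40.245 Gt C/yr; τ = 1387 / 40.245 = 34.46 yr.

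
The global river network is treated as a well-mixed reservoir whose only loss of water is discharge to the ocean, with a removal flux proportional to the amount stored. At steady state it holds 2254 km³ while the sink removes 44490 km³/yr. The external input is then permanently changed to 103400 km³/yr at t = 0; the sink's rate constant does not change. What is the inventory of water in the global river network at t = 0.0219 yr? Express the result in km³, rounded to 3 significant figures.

3300 km³

The sink rate constant is k = F₀/M₀ = 44490/2254 = 19.74 yr⁻¹.
Solving dM/dt = F₁ − kM with M(0) = M₀ gives M(t) = F₁/k + (M₀ − F₁/k)·e^(−kt).
F₁/k = 103400/19.74 = 5238.6 km³; kt = 19.74 × 0.0219 = 0.4323, e^(−kt) = 0.6490.
M(0.0219) = 5238.6 + (2254 − 5238.6) × 0.6490 = 5238.6 − 1937 = 3301.5 km³.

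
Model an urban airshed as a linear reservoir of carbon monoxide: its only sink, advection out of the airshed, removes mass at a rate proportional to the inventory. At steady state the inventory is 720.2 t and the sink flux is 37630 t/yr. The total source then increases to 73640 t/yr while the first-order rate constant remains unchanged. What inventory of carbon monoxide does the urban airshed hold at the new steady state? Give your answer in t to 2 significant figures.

1400 t

Rate constant k = F/M = 37630 / 720.2 = 52.25 yr⁻¹.
At the new steady state, source = k·M_new ⇒ M_new = 73640 / 52.25 = 1409 t.
(Equivalently M_new = M × F_new/F_old = 720.2 × 73640/37630.)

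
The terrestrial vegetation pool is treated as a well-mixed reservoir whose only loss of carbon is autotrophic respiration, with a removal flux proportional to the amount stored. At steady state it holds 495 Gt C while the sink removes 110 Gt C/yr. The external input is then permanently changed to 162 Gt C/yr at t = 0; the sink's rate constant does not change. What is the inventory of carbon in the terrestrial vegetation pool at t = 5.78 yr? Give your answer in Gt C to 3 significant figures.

τ = M₀/F₀ = 495/110 = 4.500 yr; rate constant k = 1/τ.
New steady state M_∞ = F₁/k = F₁·τ = 162 × 4.500 = 729.00 Gt C.
M(t) = M_∞ + (M₀ − M_∞)·e^(−t/τ); t/τ = 5.78/4.500 = 1.284, so e^(−t/τ) = 0.2768.
M(t) = 729.00 − 234.0 × 0.2768 = 664.23 Gt C.

664 Gt C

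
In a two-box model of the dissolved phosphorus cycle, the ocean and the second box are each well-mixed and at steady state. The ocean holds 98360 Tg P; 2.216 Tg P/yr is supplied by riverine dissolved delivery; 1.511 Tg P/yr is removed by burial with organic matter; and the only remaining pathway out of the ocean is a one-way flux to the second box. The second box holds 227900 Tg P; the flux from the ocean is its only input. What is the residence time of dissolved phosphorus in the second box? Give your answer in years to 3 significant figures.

Balance the ocean: ΣF_in = 2.2160 Tg P/yr.
Flux to the second box = ΣF_in − (1.511) = 0.70500 Tg P/yr.
At steady state the output of the second box equals its input, 0.70500 Tg P/yr.
τ = M / F = 227900 / 0.70500 = 323300 yr.

323000 yr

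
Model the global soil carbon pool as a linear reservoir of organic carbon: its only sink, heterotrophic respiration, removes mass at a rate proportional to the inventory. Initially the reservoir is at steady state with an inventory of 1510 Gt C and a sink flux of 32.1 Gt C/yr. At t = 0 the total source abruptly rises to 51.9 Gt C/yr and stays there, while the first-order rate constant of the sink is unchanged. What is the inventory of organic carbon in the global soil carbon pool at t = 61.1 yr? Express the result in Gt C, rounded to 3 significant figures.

τ = M₀/F₀ = 1510/32.1 = 47.04 yr; rate constant k = 1/τ.
New steady state M_∞ = F₁/k = F₁·τ = 51.9 × 47.04 = 2441.4 Gt C.
M(t) = M_∞ + (M₀ − M_∞)·e^(−t/τ); t/τ = 61.1/47.04 = 1.299, so e^(−t/τ) = 0.2728.
M(t) = 2441.4 − 931.4 × 0.2728 = 2187.3 Gt C.

2190 Gt C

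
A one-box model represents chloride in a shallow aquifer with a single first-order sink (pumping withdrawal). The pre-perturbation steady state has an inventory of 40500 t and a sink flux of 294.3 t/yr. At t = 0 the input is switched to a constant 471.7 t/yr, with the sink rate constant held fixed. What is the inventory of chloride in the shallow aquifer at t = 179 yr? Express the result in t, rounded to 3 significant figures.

τ = M₀/F₀ = 40500/294.3 = 137.6 yr; rate constant k = 1/τ.
New steady state M_∞ = F₁/k = F₁·τ = 471.7 × 137.6 = 64913 t.
M(t) = M_∞ + (M₀ − M_∞)·e^(−t/τ); t/τ = 179/137.6 = 1.301, so e^(−t/τ) = 0.2723.
M(t) = 64913 − 24410 × 0.2723 = 58264 t.

58300 t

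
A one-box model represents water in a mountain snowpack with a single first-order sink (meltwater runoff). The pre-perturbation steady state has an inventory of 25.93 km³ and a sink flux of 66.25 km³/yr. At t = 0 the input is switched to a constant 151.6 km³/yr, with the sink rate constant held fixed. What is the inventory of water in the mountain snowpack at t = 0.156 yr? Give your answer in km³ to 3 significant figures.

36.9 km³

τ = M₀/F₀ = 25.93/66.25 = 0.3914 yr; rate constant k = 1/τ.
New steady state M_∞ = F₁/k = F₁·τ = 151.6 × 0.3914 = 59.336 km³.
M(t) = M_∞ + (M₀ − M_∞)·e^(−t/τ); t/τ = 0.156/0.3914 = 0.3986, so e^(−t/τ) = 0.6713.
M(t) = 59.336 − 33.41 × 0.6713 = 36.911 km³.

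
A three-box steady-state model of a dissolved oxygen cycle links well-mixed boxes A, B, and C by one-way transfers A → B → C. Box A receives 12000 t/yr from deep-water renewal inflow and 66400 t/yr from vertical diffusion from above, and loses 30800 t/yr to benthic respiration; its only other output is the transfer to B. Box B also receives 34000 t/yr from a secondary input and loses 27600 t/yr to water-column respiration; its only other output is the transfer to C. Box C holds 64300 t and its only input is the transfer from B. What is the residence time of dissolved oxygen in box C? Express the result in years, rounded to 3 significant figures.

Box A: F(A→B) = (12000 + 66400) − 30800 = 47600 t/yr.
Box B: F(B→C) = (47600 + 34000) − 27600 = 54000 t/yr.
Box C throughput = its input = 54000 t/yr; τ = 64300 / 54000 = 1.191 yr.

1.19 yr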